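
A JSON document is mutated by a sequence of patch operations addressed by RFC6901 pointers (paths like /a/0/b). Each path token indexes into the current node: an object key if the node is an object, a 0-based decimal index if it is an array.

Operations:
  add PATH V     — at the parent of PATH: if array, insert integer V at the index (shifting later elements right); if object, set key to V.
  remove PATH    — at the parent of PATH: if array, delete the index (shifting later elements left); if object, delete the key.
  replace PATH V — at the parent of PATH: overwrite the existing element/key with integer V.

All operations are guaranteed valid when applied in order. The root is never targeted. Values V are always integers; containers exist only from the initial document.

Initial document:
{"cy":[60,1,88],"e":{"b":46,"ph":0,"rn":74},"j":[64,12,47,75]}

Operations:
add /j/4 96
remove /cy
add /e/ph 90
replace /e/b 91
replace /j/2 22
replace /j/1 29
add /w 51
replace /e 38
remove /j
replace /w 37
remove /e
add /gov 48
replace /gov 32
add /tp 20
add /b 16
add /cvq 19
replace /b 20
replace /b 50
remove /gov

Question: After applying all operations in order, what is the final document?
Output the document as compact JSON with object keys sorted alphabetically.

Answer: {"b":50,"cvq":19,"tp":20,"w":37}

Derivation:
After op 1 (add /j/4 96): {"cy":[60,1,88],"e":{"b":46,"ph":0,"rn":74},"j":[64,12,47,75,96]}
After op 2 (remove /cy): {"e":{"b":46,"ph":0,"rn":74},"j":[64,12,47,75,96]}
After op 3 (add /e/ph 90): {"e":{"b":46,"ph":90,"rn":74},"j":[64,12,47,75,96]}
After op 4 (replace /e/b 91): {"e":{"b":91,"ph":90,"rn":74},"j":[64,12,47,75,96]}
After op 5 (replace /j/2 22): {"e":{"b":91,"ph":90,"rn":74},"j":[64,12,22,75,96]}
After op 6 (replace /j/1 29): {"e":{"b":91,"ph":90,"rn":74},"j":[64,29,22,75,96]}
After op 7 (add /w 51): {"e":{"b":91,"ph":90,"rn":74},"j":[64,29,22,75,96],"w":51}
After op 8 (replace /e 38): {"e":38,"j":[64,29,22,75,96],"w":51}
After op 9 (remove /j): {"e":38,"w":51}
After op 10 (replace /w 37): {"e":38,"w":37}
After op 11 (remove /e): {"w":37}
After op 12 (add /gov 48): {"gov":48,"w":37}
After op 13 (replace /gov 32): {"gov":32,"w":37}
After op 14 (add /tp 20): {"gov":32,"tp":20,"w":37}
After op 15 (add /b 16): {"b":16,"gov":32,"tp":20,"w":37}
After op 16 (add /cvq 19): {"b":16,"cvq":19,"gov":32,"tp":20,"w":37}
After op 17 (replace /b 20): {"b":20,"cvq":19,"gov":32,"tp":20,"w":37}
After op 18 (replace /b 50): {"b":50,"cvq":19,"gov":32,"tp":20,"w":37}
After op 19 (remove /gov): {"b":50,"cvq":19,"tp":20,"w":37}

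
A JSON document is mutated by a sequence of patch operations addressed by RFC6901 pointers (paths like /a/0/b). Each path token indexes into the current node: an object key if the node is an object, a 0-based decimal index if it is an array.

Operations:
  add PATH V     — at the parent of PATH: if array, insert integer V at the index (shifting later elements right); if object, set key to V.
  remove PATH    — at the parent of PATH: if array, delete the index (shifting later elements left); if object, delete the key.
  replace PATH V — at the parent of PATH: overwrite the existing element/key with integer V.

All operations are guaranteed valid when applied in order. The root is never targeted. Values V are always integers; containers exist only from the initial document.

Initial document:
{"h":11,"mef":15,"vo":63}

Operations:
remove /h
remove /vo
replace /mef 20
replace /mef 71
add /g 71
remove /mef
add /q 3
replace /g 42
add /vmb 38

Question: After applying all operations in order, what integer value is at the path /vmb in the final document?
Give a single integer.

After op 1 (remove /h): {"mef":15,"vo":63}
After op 2 (remove /vo): {"mef":15}
After op 3 (replace /mef 20): {"mef":20}
After op 4 (replace /mef 71): {"mef":71}
After op 5 (add /g 71): {"g":71,"mef":71}
After op 6 (remove /mef): {"g":71}
After op 7 (add /q 3): {"g":71,"q":3}
After op 8 (replace /g 42): {"g":42,"q":3}
After op 9 (add /vmb 38): {"g":42,"q":3,"vmb":38}
Value at /vmb: 38

Answer: 38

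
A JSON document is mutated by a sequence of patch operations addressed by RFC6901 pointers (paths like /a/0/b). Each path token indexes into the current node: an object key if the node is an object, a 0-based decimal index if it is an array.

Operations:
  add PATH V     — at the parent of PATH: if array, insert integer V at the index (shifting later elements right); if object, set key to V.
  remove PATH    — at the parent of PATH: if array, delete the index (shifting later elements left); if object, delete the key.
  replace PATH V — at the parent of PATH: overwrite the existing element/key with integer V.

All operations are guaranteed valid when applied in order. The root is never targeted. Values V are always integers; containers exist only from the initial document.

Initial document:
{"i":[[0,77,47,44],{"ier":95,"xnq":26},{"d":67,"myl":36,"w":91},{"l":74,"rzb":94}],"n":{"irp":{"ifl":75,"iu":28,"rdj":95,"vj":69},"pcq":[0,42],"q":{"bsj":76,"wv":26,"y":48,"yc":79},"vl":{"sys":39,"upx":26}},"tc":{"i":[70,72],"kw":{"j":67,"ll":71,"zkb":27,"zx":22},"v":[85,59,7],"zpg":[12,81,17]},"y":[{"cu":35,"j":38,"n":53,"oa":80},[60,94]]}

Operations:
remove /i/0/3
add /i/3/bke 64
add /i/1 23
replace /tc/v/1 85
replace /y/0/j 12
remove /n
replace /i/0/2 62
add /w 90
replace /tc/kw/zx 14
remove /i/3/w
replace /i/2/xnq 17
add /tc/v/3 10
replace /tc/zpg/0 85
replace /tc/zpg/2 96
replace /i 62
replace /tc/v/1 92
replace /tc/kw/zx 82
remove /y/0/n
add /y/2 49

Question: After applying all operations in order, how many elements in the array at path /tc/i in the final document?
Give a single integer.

Answer: 2

Derivation:
After op 1 (remove /i/0/3): {"i":[[0,77,47],{"ier":95,"xnq":26},{"d":67,"myl":36,"w":91},{"l":74,"rzb":94}],"n":{"irp":{"ifl":75,"iu":28,"rdj":95,"vj":69},"pcq":[0,42],"q":{"bsj":76,"wv":26,"y":48,"yc":79},"vl":{"sys":39,"upx":26}},"tc":{"i":[70,72],"kw":{"j":67,"ll":71,"zkb":27,"zx":22},"v":[85,59,7],"zpg":[12,81,17]},"y":[{"cu":35,"j":38,"n":53,"oa":80},[60,94]]}
After op 2 (add /i/3/bke 64): {"i":[[0,77,47],{"ier":95,"xnq":26},{"d":67,"myl":36,"w":91},{"bke":64,"l":74,"rzb":94}],"n":{"irp":{"ifl":75,"iu":28,"rdj":95,"vj":69},"pcq":[0,42],"q":{"bsj":76,"wv":26,"y":48,"yc":79},"vl":{"sys":39,"upx":26}},"tc":{"i":[70,72],"kw":{"j":67,"ll":71,"zkb":27,"zx":22},"v":[85,59,7],"zpg":[12,81,17]},"y":[{"cu":35,"j":38,"n":53,"oa":80},[60,94]]}
After op 3 (add /i/1 23): {"i":[[0,77,47],23,{"ier":95,"xnq":26},{"d":67,"myl":36,"w":91},{"bke":64,"l":74,"rzb":94}],"n":{"irp":{"ifl":75,"iu":28,"rdj":95,"vj":69},"pcq":[0,42],"q":{"bsj":76,"wv":26,"y":48,"yc":79},"vl":{"sys":39,"upx":26}},"tc":{"i":[70,72],"kw":{"j":67,"ll":71,"zkb":27,"zx":22},"v":[85,59,7],"zpg":[12,81,17]},"y":[{"cu":35,"j":38,"n":53,"oa":80},[60,94]]}
After op 4 (replace /tc/v/1 85): {"i":[[0,77,47],23,{"ier":95,"xnq":26},{"d":67,"myl":36,"w":91},{"bke":64,"l":74,"rzb":94}],"n":{"irp":{"ifl":75,"iu":28,"rdj":95,"vj":69},"pcq":[0,42],"q":{"bsj":76,"wv":26,"y":48,"yc":79},"vl":{"sys":39,"upx":26}},"tc":{"i":[70,72],"kw":{"j":67,"ll":71,"zkb":27,"zx":22},"v":[85,85,7],"zpg":[12,81,17]},"y":[{"cu":35,"j":38,"n":53,"oa":80},[60,94]]}
After op 5 (replace /y/0/j 12): {"i":[[0,77,47],23,{"ier":95,"xnq":26},{"d":67,"myl":36,"w":91},{"bke":64,"l":74,"rzb":94}],"n":{"irp":{"ifl":75,"iu":28,"rdj":95,"vj":69},"pcq":[0,42],"q":{"bsj":76,"wv":26,"y":48,"yc":79},"vl":{"sys":39,"upx":26}},"tc":{"i":[70,72],"kw":{"j":67,"ll":71,"zkb":27,"zx":22},"v":[85,85,7],"zpg":[12,81,17]},"y":[{"cu":35,"j":12,"n":53,"oa":80},[60,94]]}
After op 6 (remove /n): {"i":[[0,77,47],23,{"ier":95,"xnq":26},{"d":67,"myl":36,"w":91},{"bke":64,"l":74,"rzb":94}],"tc":{"i":[70,72],"kw":{"j":67,"ll":71,"zkb":27,"zx":22},"v":[85,85,7],"zpg":[12,81,17]},"y":[{"cu":35,"j":12,"n":53,"oa":80},[60,94]]}
After op 7 (replace /i/0/2 62): {"i":[[0,77,62],23,{"ier":95,"xnq":26},{"d":67,"myl":36,"w":91},{"bke":64,"l":74,"rzb":94}],"tc":{"i":[70,72],"kw":{"j":67,"ll":71,"zkb":27,"zx":22},"v":[85,85,7],"zpg":[12,81,17]},"y":[{"cu":35,"j":12,"n":53,"oa":80},[60,94]]}
After op 8 (add /w 90): {"i":[[0,77,62],23,{"ier":95,"xnq":26},{"d":67,"myl":36,"w":91},{"bke":64,"l":74,"rzb":94}],"tc":{"i":[70,72],"kw":{"j":67,"ll":71,"zkb":27,"zx":22},"v":[85,85,7],"zpg":[12,81,17]},"w":90,"y":[{"cu":35,"j":12,"n":53,"oa":80},[60,94]]}
After op 9 (replace /tc/kw/zx 14): {"i":[[0,77,62],23,{"ier":95,"xnq":26},{"d":67,"myl":36,"w":91},{"bke":64,"l":74,"rzb":94}],"tc":{"i":[70,72],"kw":{"j":67,"ll":71,"zkb":27,"zx":14},"v":[85,85,7],"zpg":[12,81,17]},"w":90,"y":[{"cu":35,"j":12,"n":53,"oa":80},[60,94]]}
After op 10 (remove /i/3/w): {"i":[[0,77,62],23,{"ier":95,"xnq":26},{"d":67,"myl":36},{"bke":64,"l":74,"rzb":94}],"tc":{"i":[70,72],"kw":{"j":67,"ll":71,"zkb":27,"zx":14},"v":[85,85,7],"zpg":[12,81,17]},"w":90,"y":[{"cu":35,"j":12,"n":53,"oa":80},[60,94]]}
After op 11 (replace /i/2/xnq 17): {"i":[[0,77,62],23,{"ier":95,"xnq":17},{"d":67,"myl":36},{"bke":64,"l":74,"rzb":94}],"tc":{"i":[70,72],"kw":{"j":67,"ll":71,"zkb":27,"zx":14},"v":[85,85,7],"zpg":[12,81,17]},"w":90,"y":[{"cu":35,"j":12,"n":53,"oa":80},[60,94]]}
After op 12 (add /tc/v/3 10): {"i":[[0,77,62],23,{"ier":95,"xnq":17},{"d":67,"myl":36},{"bke":64,"l":74,"rzb":94}],"tc":{"i":[70,72],"kw":{"j":67,"ll":71,"zkb":27,"zx":14},"v":[85,85,7,10],"zpg":[12,81,17]},"w":90,"y":[{"cu":35,"j":12,"n":53,"oa":80},[60,94]]}
After op 13 (replace /tc/zpg/0 85): {"i":[[0,77,62],23,{"ier":95,"xnq":17},{"d":67,"myl":36},{"bke":64,"l":74,"rzb":94}],"tc":{"i":[70,72],"kw":{"j":67,"ll":71,"zkb":27,"zx":14},"v":[85,85,7,10],"zpg":[85,81,17]},"w":90,"y":[{"cu":35,"j":12,"n":53,"oa":80},[60,94]]}
After op 14 (replace /tc/zpg/2 96): {"i":[[0,77,62],23,{"ier":95,"xnq":17},{"d":67,"myl":36},{"bke":64,"l":74,"rzb":94}],"tc":{"i":[70,72],"kw":{"j":67,"ll":71,"zkb":27,"zx":14},"v":[85,85,7,10],"zpg":[85,81,96]},"w":90,"y":[{"cu":35,"j":12,"n":53,"oa":80},[60,94]]}
After op 15 (replace /i 62): {"i":62,"tc":{"i":[70,72],"kw":{"j":67,"ll":71,"zkb":27,"zx":14},"v":[85,85,7,10],"zpg":[85,81,96]},"w":90,"y":[{"cu":35,"j":12,"n":53,"oa":80},[60,94]]}
After op 16 (replace /tc/v/1 92): {"i":62,"tc":{"i":[70,72],"kw":{"j":67,"ll":71,"zkb":27,"zx":14},"v":[85,92,7,10],"zpg":[85,81,96]},"w":90,"y":[{"cu":35,"j":12,"n":53,"oa":80},[60,94]]}
After op 17 (replace /tc/kw/zx 82): {"i":62,"tc":{"i":[70,72],"kw":{"j":67,"ll":71,"zkb":27,"zx":82},"v":[85,92,7,10],"zpg":[85,81,96]},"w":90,"y":[{"cu":35,"j":12,"n":53,"oa":80},[60,94]]}
After op 18 (remove /y/0/n): {"i":62,"tc":{"i":[70,72],"kw":{"j":67,"ll":71,"zkb":27,"zx":82},"v":[85,92,7,10],"zpg":[85,81,96]},"w":90,"y":[{"cu":35,"j":12,"oa":80},[60,94]]}
After op 19 (add /y/2 49): {"i":62,"tc":{"i":[70,72],"kw":{"j":67,"ll":71,"zkb":27,"zx":82},"v":[85,92,7,10],"zpg":[85,81,96]},"w":90,"y":[{"cu":35,"j":12,"oa":80},[60,94],49]}
Size at path /tc/i: 2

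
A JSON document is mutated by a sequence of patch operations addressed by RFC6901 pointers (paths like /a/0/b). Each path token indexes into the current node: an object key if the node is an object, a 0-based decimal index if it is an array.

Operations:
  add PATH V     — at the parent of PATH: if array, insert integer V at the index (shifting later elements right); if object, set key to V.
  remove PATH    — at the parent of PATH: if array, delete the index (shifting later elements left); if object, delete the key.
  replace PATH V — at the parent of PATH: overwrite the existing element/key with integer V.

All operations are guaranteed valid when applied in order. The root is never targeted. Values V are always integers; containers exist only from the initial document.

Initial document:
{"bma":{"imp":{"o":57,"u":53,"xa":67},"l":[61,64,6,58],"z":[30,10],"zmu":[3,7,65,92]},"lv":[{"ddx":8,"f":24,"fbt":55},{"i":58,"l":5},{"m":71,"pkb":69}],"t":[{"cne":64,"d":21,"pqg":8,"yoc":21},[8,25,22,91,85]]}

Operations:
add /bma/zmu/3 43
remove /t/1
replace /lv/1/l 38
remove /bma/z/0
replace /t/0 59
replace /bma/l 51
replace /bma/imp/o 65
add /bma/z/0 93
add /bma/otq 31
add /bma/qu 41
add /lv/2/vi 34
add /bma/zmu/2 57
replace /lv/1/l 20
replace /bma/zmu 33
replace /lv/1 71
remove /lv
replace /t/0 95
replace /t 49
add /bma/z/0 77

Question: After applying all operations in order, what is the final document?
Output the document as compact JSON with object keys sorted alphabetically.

After op 1 (add /bma/zmu/3 43): {"bma":{"imp":{"o":57,"u":53,"xa":67},"l":[61,64,6,58],"z":[30,10],"zmu":[3,7,65,43,92]},"lv":[{"ddx":8,"f":24,"fbt":55},{"i":58,"l":5},{"m":71,"pkb":69}],"t":[{"cne":64,"d":21,"pqg":8,"yoc":21},[8,25,22,91,85]]}
After op 2 (remove /t/1): {"bma":{"imp":{"o":57,"u":53,"xa":67},"l":[61,64,6,58],"z":[30,10],"zmu":[3,7,65,43,92]},"lv":[{"ddx":8,"f":24,"fbt":55},{"i":58,"l":5},{"m":71,"pkb":69}],"t":[{"cne":64,"d":21,"pqg":8,"yoc":21}]}
After op 3 (replace /lv/1/l 38): {"bma":{"imp":{"o":57,"u":53,"xa":67},"l":[61,64,6,58],"z":[30,10],"zmu":[3,7,65,43,92]},"lv":[{"ddx":8,"f":24,"fbt":55},{"i":58,"l":38},{"m":71,"pkb":69}],"t":[{"cne":64,"d":21,"pqg":8,"yoc":21}]}
After op 4 (remove /bma/z/0): {"bma":{"imp":{"o":57,"u":53,"xa":67},"l":[61,64,6,58],"z":[10],"zmu":[3,7,65,43,92]},"lv":[{"ddx":8,"f":24,"fbt":55},{"i":58,"l":38},{"m":71,"pkb":69}],"t":[{"cne":64,"d":21,"pqg":8,"yoc":21}]}
After op 5 (replace /t/0 59): {"bma":{"imp":{"o":57,"u":53,"xa":67},"l":[61,64,6,58],"z":[10],"zmu":[3,7,65,43,92]},"lv":[{"ddx":8,"f":24,"fbt":55},{"i":58,"l":38},{"m":71,"pkb":69}],"t":[59]}
After op 6 (replace /bma/l 51): {"bma":{"imp":{"o":57,"u":53,"xa":67},"l":51,"z":[10],"zmu":[3,7,65,43,92]},"lv":[{"ddx":8,"f":24,"fbt":55},{"i":58,"l":38},{"m":71,"pkb":69}],"t":[59]}
After op 7 (replace /bma/imp/o 65): {"bma":{"imp":{"o":65,"u":53,"xa":67},"l":51,"z":[10],"zmu":[3,7,65,43,92]},"lv":[{"ddx":8,"f":24,"fbt":55},{"i":58,"l":38},{"m":71,"pkb":69}],"t":[59]}
After op 8 (add /bma/z/0 93): {"bma":{"imp":{"o":65,"u":53,"xa":67},"l":51,"z":[93,10],"zmu":[3,7,65,43,92]},"lv":[{"ddx":8,"f":24,"fbt":55},{"i":58,"l":38},{"m":71,"pkb":69}],"t":[59]}
After op 9 (add /bma/otq 31): {"bma":{"imp":{"o":65,"u":53,"xa":67},"l":51,"otq":31,"z":[93,10],"zmu":[3,7,65,43,92]},"lv":[{"ddx":8,"f":24,"fbt":55},{"i":58,"l":38},{"m":71,"pkb":69}],"t":[59]}
After op 10 (add /bma/qu 41): {"bma":{"imp":{"o":65,"u":53,"xa":67},"l":51,"otq":31,"qu":41,"z":[93,10],"zmu":[3,7,65,43,92]},"lv":[{"ddx":8,"f":24,"fbt":55},{"i":58,"l":38},{"m":71,"pkb":69}],"t":[59]}
After op 11 (add /lv/2/vi 34): {"bma":{"imp":{"o":65,"u":53,"xa":67},"l":51,"otq":31,"qu":41,"z":[93,10],"zmu":[3,7,65,43,92]},"lv":[{"ddx":8,"f":24,"fbt":55},{"i":58,"l":38},{"m":71,"pkb":69,"vi":34}],"t":[59]}
After op 12 (add /bma/zmu/2 57): {"bma":{"imp":{"o":65,"u":53,"xa":67},"l":51,"otq":31,"qu":41,"z":[93,10],"zmu":[3,7,57,65,43,92]},"lv":[{"ddx":8,"f":24,"fbt":55},{"i":58,"l":38},{"m":71,"pkb":69,"vi":34}],"t":[59]}
After op 13 (replace /lv/1/l 20): {"bma":{"imp":{"o":65,"u":53,"xa":67},"l":51,"otq":31,"qu":41,"z":[93,10],"zmu":[3,7,57,65,43,92]},"lv":[{"ddx":8,"f":24,"fbt":55},{"i":58,"l":20},{"m":71,"pkb":69,"vi":34}],"t":[59]}
After op 14 (replace /bma/zmu 33): {"bma":{"imp":{"o":65,"u":53,"xa":67},"l":51,"otq":31,"qu":41,"z":[93,10],"zmu":33},"lv":[{"ddx":8,"f":24,"fbt":55},{"i":58,"l":20},{"m":71,"pkb":69,"vi":34}],"t":[59]}
After op 15 (replace /lv/1 71): {"bma":{"imp":{"o":65,"u":53,"xa":67},"l":51,"otq":31,"qu":41,"z":[93,10],"zmu":33},"lv":[{"ddx":8,"f":24,"fbt":55},71,{"m":71,"pkb":69,"vi":34}],"t":[59]}
After op 16 (remove /lv): {"bma":{"imp":{"o":65,"u":53,"xa":67},"l":51,"otq":31,"qu":41,"z":[93,10],"zmu":33},"t":[59]}
After op 17 (replace /t/0 95): {"bma":{"imp":{"o":65,"u":53,"xa":67},"l":51,"otq":31,"qu":41,"z":[93,10],"zmu":33},"t":[95]}
After op 18 (replace /t 49): {"bma":{"imp":{"o":65,"u":53,"xa":67},"l":51,"otq":31,"qu":41,"z":[93,10],"zmu":33},"t":49}
After op 19 (add /bma/z/0 77): {"bma":{"imp":{"o":65,"u":53,"xa":67},"l":51,"otq":31,"qu":41,"z":[77,93,10],"zmu":33},"t":49}

Answer: {"bma":{"imp":{"o":65,"u":53,"xa":67},"l":51,"otq":31,"qu":41,"z":[77,93,10],"zmu":33},"t":49}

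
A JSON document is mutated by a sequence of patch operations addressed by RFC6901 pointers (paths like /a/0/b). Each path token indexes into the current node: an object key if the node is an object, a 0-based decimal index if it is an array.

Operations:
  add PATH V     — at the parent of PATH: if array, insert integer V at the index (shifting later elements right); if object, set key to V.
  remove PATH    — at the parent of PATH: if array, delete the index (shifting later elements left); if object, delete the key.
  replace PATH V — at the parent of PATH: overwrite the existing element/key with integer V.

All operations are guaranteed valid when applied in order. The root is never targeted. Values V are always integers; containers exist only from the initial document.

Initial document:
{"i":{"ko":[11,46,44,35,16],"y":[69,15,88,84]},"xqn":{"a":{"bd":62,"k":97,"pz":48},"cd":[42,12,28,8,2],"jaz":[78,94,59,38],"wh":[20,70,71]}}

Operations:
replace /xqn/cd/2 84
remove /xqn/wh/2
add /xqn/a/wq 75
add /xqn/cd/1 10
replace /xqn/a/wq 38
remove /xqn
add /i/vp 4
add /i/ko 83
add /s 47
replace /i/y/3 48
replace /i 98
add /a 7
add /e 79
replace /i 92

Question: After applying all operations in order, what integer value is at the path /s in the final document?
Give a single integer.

After op 1 (replace /xqn/cd/2 84): {"i":{"ko":[11,46,44,35,16],"y":[69,15,88,84]},"xqn":{"a":{"bd":62,"k":97,"pz":48},"cd":[42,12,84,8,2],"jaz":[78,94,59,38],"wh":[20,70,71]}}
After op 2 (remove /xqn/wh/2): {"i":{"ko":[11,46,44,35,16],"y":[69,15,88,84]},"xqn":{"a":{"bd":62,"k":97,"pz":48},"cd":[42,12,84,8,2],"jaz":[78,94,59,38],"wh":[20,70]}}
After op 3 (add /xqn/a/wq 75): {"i":{"ko":[11,46,44,35,16],"y":[69,15,88,84]},"xqn":{"a":{"bd":62,"k":97,"pz":48,"wq":75},"cd":[42,12,84,8,2],"jaz":[78,94,59,38],"wh":[20,70]}}
After op 4 (add /xqn/cd/1 10): {"i":{"ko":[11,46,44,35,16],"y":[69,15,88,84]},"xqn":{"a":{"bd":62,"k":97,"pz":48,"wq":75},"cd":[42,10,12,84,8,2],"jaz":[78,94,59,38],"wh":[20,70]}}
After op 5 (replace /xqn/a/wq 38): {"i":{"ko":[11,46,44,35,16],"y":[69,15,88,84]},"xqn":{"a":{"bd":62,"k":97,"pz":48,"wq":38},"cd":[42,10,12,84,8,2],"jaz":[78,94,59,38],"wh":[20,70]}}
After op 6 (remove /xqn): {"i":{"ko":[11,46,44,35,16],"y":[69,15,88,84]}}
After op 7 (add /i/vp 4): {"i":{"ko":[11,46,44,35,16],"vp":4,"y":[69,15,88,84]}}
After op 8 (add /i/ko 83): {"i":{"ko":83,"vp":4,"y":[69,15,88,84]}}
After op 9 (add /s 47): {"i":{"ko":83,"vp":4,"y":[69,15,88,84]},"s":47}
After op 10 (replace /i/y/3 48): {"i":{"ko":83,"vp":4,"y":[69,15,88,48]},"s":47}
After op 11 (replace /i 98): {"i":98,"s":47}
After op 12 (add /a 7): {"a":7,"i":98,"s":47}
After op 13 (add /e 79): {"a":7,"e":79,"i":98,"s":47}
After op 14 (replace /i 92): {"a":7,"e":79,"i":92,"s":47}
Value at /s: 47

Answer: 47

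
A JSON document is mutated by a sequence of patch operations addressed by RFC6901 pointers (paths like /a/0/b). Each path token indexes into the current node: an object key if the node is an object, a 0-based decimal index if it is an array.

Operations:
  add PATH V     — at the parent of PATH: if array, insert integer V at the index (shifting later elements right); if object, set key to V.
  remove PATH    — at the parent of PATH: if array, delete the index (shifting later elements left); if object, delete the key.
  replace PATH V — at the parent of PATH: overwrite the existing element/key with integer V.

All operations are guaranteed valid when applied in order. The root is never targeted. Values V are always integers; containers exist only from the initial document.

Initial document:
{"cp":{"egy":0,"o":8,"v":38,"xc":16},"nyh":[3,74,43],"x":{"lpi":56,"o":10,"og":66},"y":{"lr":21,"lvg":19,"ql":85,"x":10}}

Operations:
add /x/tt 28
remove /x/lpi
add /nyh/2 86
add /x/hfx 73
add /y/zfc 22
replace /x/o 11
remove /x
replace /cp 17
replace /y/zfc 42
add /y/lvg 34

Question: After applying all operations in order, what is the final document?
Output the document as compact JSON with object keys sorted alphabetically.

After op 1 (add /x/tt 28): {"cp":{"egy":0,"o":8,"v":38,"xc":16},"nyh":[3,74,43],"x":{"lpi":56,"o":10,"og":66,"tt":28},"y":{"lr":21,"lvg":19,"ql":85,"x":10}}
After op 2 (remove /x/lpi): {"cp":{"egy":0,"o":8,"v":38,"xc":16},"nyh":[3,74,43],"x":{"o":10,"og":66,"tt":28},"y":{"lr":21,"lvg":19,"ql":85,"x":10}}
After op 3 (add /nyh/2 86): {"cp":{"egy":0,"o":8,"v":38,"xc":16},"nyh":[3,74,86,43],"x":{"o":10,"og":66,"tt":28},"y":{"lr":21,"lvg":19,"ql":85,"x":10}}
After op 4 (add /x/hfx 73): {"cp":{"egy":0,"o":8,"v":38,"xc":16},"nyh":[3,74,86,43],"x":{"hfx":73,"o":10,"og":66,"tt":28},"y":{"lr":21,"lvg":19,"ql":85,"x":10}}
After op 5 (add /y/zfc 22): {"cp":{"egy":0,"o":8,"v":38,"xc":16},"nyh":[3,74,86,43],"x":{"hfx":73,"o":10,"og":66,"tt":28},"y":{"lr":21,"lvg":19,"ql":85,"x":10,"zfc":22}}
After op 6 (replace /x/o 11): {"cp":{"egy":0,"o":8,"v":38,"xc":16},"nyh":[3,74,86,43],"x":{"hfx":73,"o":11,"og":66,"tt":28},"y":{"lr":21,"lvg":19,"ql":85,"x":10,"zfc":22}}
After op 7 (remove /x): {"cp":{"egy":0,"o":8,"v":38,"xc":16},"nyh":[3,74,86,43],"y":{"lr":21,"lvg":19,"ql":85,"x":10,"zfc":22}}
After op 8 (replace /cp 17): {"cp":17,"nyh":[3,74,86,43],"y":{"lr":21,"lvg":19,"ql":85,"x":10,"zfc":22}}
After op 9 (replace /y/zfc 42): {"cp":17,"nyh":[3,74,86,43],"y":{"lr":21,"lvg":19,"ql":85,"x":10,"zfc":42}}
After op 10 (add /y/lvg 34): {"cp":17,"nyh":[3,74,86,43],"y":{"lr":21,"lvg":34,"ql":85,"x":10,"zfc":42}}

Answer: {"cp":17,"nyh":[3,74,86,43],"y":{"lr":21,"lvg":34,"ql":85,"x":10,"zfc":42}}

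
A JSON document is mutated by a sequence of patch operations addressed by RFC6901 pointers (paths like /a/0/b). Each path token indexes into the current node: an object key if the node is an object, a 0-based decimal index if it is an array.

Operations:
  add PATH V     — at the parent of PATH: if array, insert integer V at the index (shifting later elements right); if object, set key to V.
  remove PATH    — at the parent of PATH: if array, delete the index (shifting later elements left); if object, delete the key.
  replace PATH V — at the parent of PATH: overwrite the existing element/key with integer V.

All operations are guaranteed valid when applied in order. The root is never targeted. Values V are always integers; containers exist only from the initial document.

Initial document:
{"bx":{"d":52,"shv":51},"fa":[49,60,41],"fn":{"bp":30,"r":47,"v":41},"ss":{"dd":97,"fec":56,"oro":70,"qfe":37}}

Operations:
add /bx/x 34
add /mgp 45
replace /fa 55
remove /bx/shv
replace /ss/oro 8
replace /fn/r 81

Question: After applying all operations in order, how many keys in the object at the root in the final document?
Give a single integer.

After op 1 (add /bx/x 34): {"bx":{"d":52,"shv":51,"x":34},"fa":[49,60,41],"fn":{"bp":30,"r":47,"v":41},"ss":{"dd":97,"fec":56,"oro":70,"qfe":37}}
After op 2 (add /mgp 45): {"bx":{"d":52,"shv":51,"x":34},"fa":[49,60,41],"fn":{"bp":30,"r":47,"v":41},"mgp":45,"ss":{"dd":97,"fec":56,"oro":70,"qfe":37}}
After op 3 (replace /fa 55): {"bx":{"d":52,"shv":51,"x":34},"fa":55,"fn":{"bp":30,"r":47,"v":41},"mgp":45,"ss":{"dd":97,"fec":56,"oro":70,"qfe":37}}
After op 4 (remove /bx/shv): {"bx":{"d":52,"x":34},"fa":55,"fn":{"bp":30,"r":47,"v":41},"mgp":45,"ss":{"dd":97,"fec":56,"oro":70,"qfe":37}}
After op 5 (replace /ss/oro 8): {"bx":{"d":52,"x":34},"fa":55,"fn":{"bp":30,"r":47,"v":41},"mgp":45,"ss":{"dd":97,"fec":56,"oro":8,"qfe":37}}
After op 6 (replace /fn/r 81): {"bx":{"d":52,"x":34},"fa":55,"fn":{"bp":30,"r":81,"v":41},"mgp":45,"ss":{"dd":97,"fec":56,"oro":8,"qfe":37}}
Size at the root: 5

Answer: 5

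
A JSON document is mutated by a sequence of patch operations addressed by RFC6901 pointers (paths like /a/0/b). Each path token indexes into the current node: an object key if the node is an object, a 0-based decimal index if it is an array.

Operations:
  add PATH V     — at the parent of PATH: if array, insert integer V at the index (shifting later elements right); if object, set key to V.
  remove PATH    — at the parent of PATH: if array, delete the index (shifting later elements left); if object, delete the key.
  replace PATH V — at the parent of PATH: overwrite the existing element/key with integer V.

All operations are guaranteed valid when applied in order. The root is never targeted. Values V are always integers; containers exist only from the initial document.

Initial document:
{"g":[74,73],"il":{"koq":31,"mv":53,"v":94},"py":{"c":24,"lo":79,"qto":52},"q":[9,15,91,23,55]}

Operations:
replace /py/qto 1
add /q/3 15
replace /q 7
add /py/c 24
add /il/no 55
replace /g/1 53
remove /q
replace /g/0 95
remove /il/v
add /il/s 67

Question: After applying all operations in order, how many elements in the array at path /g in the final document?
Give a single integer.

Answer: 2

Derivation:
After op 1 (replace /py/qto 1): {"g":[74,73],"il":{"koq":31,"mv":53,"v":94},"py":{"c":24,"lo":79,"qto":1},"q":[9,15,91,23,55]}
After op 2 (add /q/3 15): {"g":[74,73],"il":{"koq":31,"mv":53,"v":94},"py":{"c":24,"lo":79,"qto":1},"q":[9,15,91,15,23,55]}
After op 3 (replace /q 7): {"g":[74,73],"il":{"koq":31,"mv":53,"v":94},"py":{"c":24,"lo":79,"qto":1},"q":7}
After op 4 (add /py/c 24): {"g":[74,73],"il":{"koq":31,"mv":53,"v":94},"py":{"c":24,"lo":79,"qto":1},"q":7}
After op 5 (add /il/no 55): {"g":[74,73],"il":{"koq":31,"mv":53,"no":55,"v":94},"py":{"c":24,"lo":79,"qto":1},"q":7}
After op 6 (replace /g/1 53): {"g":[74,53],"il":{"koq":31,"mv":53,"no":55,"v":94},"py":{"c":24,"lo":79,"qto":1},"q":7}
After op 7 (remove /q): {"g":[74,53],"il":{"koq":31,"mv":53,"no":55,"v":94},"py":{"c":24,"lo":79,"qto":1}}
After op 8 (replace /g/0 95): {"g":[95,53],"il":{"koq":31,"mv":53,"no":55,"v":94},"py":{"c":24,"lo":79,"qto":1}}
After op 9 (remove /il/v): {"g":[95,53],"il":{"koq":31,"mv":53,"no":55},"py":{"c":24,"lo":79,"qto":1}}
After op 10 (add /il/s 67): {"g":[95,53],"il":{"koq":31,"mv":53,"no":55,"s":67},"py":{"c":24,"lo":79,"qto":1}}
Size at path /g: 2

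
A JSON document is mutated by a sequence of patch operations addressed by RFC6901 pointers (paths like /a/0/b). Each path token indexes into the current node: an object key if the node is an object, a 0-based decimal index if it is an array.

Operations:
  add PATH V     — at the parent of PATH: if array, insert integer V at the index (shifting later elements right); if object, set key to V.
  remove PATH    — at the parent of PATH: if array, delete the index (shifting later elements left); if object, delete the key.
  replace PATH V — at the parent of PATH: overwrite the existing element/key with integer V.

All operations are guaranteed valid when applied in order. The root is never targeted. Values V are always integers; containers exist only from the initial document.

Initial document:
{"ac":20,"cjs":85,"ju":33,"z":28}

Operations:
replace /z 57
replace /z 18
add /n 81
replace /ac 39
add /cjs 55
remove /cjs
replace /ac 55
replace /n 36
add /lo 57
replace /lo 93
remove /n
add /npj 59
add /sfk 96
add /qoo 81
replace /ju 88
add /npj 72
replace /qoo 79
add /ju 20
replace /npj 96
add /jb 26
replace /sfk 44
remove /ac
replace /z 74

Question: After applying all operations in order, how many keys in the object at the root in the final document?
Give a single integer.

After op 1 (replace /z 57): {"ac":20,"cjs":85,"ju":33,"z":57}
After op 2 (replace /z 18): {"ac":20,"cjs":85,"ju":33,"z":18}
After op 3 (add /n 81): {"ac":20,"cjs":85,"ju":33,"n":81,"z":18}
After op 4 (replace /ac 39): {"ac":39,"cjs":85,"ju":33,"n":81,"z":18}
After op 5 (add /cjs 55): {"ac":39,"cjs":55,"ju":33,"n":81,"z":18}
After op 6 (remove /cjs): {"ac":39,"ju":33,"n":81,"z":18}
After op 7 (replace /ac 55): {"ac":55,"ju":33,"n":81,"z":18}
After op 8 (replace /n 36): {"ac":55,"ju":33,"n":36,"z":18}
After op 9 (add /lo 57): {"ac":55,"ju":33,"lo":57,"n":36,"z":18}
After op 10 (replace /lo 93): {"ac":55,"ju":33,"lo":93,"n":36,"z":18}
After op 11 (remove /n): {"ac":55,"ju":33,"lo":93,"z":18}
After op 12 (add /npj 59): {"ac":55,"ju":33,"lo":93,"npj":59,"z":18}
After op 13 (add /sfk 96): {"ac":55,"ju":33,"lo":93,"npj":59,"sfk":96,"z":18}
After op 14 (add /qoo 81): {"ac":55,"ju":33,"lo":93,"npj":59,"qoo":81,"sfk":96,"z":18}
After op 15 (replace /ju 88): {"ac":55,"ju":88,"lo":93,"npj":59,"qoo":81,"sfk":96,"z":18}
After op 16 (add /npj 72): {"ac":55,"ju":88,"lo":93,"npj":72,"qoo":81,"sfk":96,"z":18}
After op 17 (replace /qoo 79): {"ac":55,"ju":88,"lo":93,"npj":72,"qoo":79,"sfk":96,"z":18}
After op 18 (add /ju 20): {"ac":55,"ju":20,"lo":93,"npj":72,"qoo":79,"sfk":96,"z":18}
After op 19 (replace /npj 96): {"ac":55,"ju":20,"lo":93,"npj":96,"qoo":79,"sfk":96,"z":18}
After op 20 (add /jb 26): {"ac":55,"jb":26,"ju":20,"lo":93,"npj":96,"qoo":79,"sfk":96,"z":18}
After op 21 (replace /sfk 44): {"ac":55,"jb":26,"ju":20,"lo":93,"npj":96,"qoo":79,"sfk":44,"z":18}
After op 22 (remove /ac): {"jb":26,"ju":20,"lo":93,"npj":96,"qoo":79,"sfk":44,"z":18}
After op 23 (replace /z 74): {"jb":26,"ju":20,"lo":93,"npj":96,"qoo":79,"sfk":44,"z":74}
Size at the root: 7

Answer: 7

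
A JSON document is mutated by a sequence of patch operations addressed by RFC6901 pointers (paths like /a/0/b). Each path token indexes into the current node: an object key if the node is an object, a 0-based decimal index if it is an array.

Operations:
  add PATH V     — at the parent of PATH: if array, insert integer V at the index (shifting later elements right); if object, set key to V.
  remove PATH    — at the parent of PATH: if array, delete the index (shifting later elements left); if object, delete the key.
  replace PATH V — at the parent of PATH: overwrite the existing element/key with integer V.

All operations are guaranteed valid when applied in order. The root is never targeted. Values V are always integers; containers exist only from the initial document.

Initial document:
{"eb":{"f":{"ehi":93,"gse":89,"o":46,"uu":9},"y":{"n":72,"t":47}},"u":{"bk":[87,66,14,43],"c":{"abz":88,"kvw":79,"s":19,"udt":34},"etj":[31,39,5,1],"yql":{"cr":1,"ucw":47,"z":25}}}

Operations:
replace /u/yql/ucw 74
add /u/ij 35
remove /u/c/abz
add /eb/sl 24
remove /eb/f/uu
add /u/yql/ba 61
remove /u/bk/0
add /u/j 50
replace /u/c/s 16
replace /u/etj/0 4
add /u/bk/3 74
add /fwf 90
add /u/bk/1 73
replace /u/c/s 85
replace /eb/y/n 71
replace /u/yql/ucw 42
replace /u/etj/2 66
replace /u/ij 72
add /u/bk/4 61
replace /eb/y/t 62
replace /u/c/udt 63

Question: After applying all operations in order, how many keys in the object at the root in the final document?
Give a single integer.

After op 1 (replace /u/yql/ucw 74): {"eb":{"f":{"ehi":93,"gse":89,"o":46,"uu":9},"y":{"n":72,"t":47}},"u":{"bk":[87,66,14,43],"c":{"abz":88,"kvw":79,"s":19,"udt":34},"etj":[31,39,5,1],"yql":{"cr":1,"ucw":74,"z":25}}}
After op 2 (add /u/ij 35): {"eb":{"f":{"ehi":93,"gse":89,"o":46,"uu":9},"y":{"n":72,"t":47}},"u":{"bk":[87,66,14,43],"c":{"abz":88,"kvw":79,"s":19,"udt":34},"etj":[31,39,5,1],"ij":35,"yql":{"cr":1,"ucw":74,"z":25}}}
After op 3 (remove /u/c/abz): {"eb":{"f":{"ehi":93,"gse":89,"o":46,"uu":9},"y":{"n":72,"t":47}},"u":{"bk":[87,66,14,43],"c":{"kvw":79,"s":19,"udt":34},"etj":[31,39,5,1],"ij":35,"yql":{"cr":1,"ucw":74,"z":25}}}
After op 4 (add /eb/sl 24): {"eb":{"f":{"ehi":93,"gse":89,"o":46,"uu":9},"sl":24,"y":{"n":72,"t":47}},"u":{"bk":[87,66,14,43],"c":{"kvw":79,"s":19,"udt":34},"etj":[31,39,5,1],"ij":35,"yql":{"cr":1,"ucw":74,"z":25}}}
After op 5 (remove /eb/f/uu): {"eb":{"f":{"ehi":93,"gse":89,"o":46},"sl":24,"y":{"n":72,"t":47}},"u":{"bk":[87,66,14,43],"c":{"kvw":79,"s":19,"udt":34},"etj":[31,39,5,1],"ij":35,"yql":{"cr":1,"ucw":74,"z":25}}}
After op 6 (add /u/yql/ba 61): {"eb":{"f":{"ehi":93,"gse":89,"o":46},"sl":24,"y":{"n":72,"t":47}},"u":{"bk":[87,66,14,43],"c":{"kvw":79,"s":19,"udt":34},"etj":[31,39,5,1],"ij":35,"yql":{"ba":61,"cr":1,"ucw":74,"z":25}}}
After op 7 (remove /u/bk/0): {"eb":{"f":{"ehi":93,"gse":89,"o":46},"sl":24,"y":{"n":72,"t":47}},"u":{"bk":[66,14,43],"c":{"kvw":79,"s":19,"udt":34},"etj":[31,39,5,1],"ij":35,"yql":{"ba":61,"cr":1,"ucw":74,"z":25}}}
After op 8 (add /u/j 50): {"eb":{"f":{"ehi":93,"gse":89,"o":46},"sl":24,"y":{"n":72,"t":47}},"u":{"bk":[66,14,43],"c":{"kvw":79,"s":19,"udt":34},"etj":[31,39,5,1],"ij":35,"j":50,"yql":{"ba":61,"cr":1,"ucw":74,"z":25}}}
After op 9 (replace /u/c/s 16): {"eb":{"f":{"ehi":93,"gse":89,"o":46},"sl":24,"y":{"n":72,"t":47}},"u":{"bk":[66,14,43],"c":{"kvw":79,"s":16,"udt":34},"etj":[31,39,5,1],"ij":35,"j":50,"yql":{"ba":61,"cr":1,"ucw":74,"z":25}}}
After op 10 (replace /u/etj/0 4): {"eb":{"f":{"ehi":93,"gse":89,"o":46},"sl":24,"y":{"n":72,"t":47}},"u":{"bk":[66,14,43],"c":{"kvw":79,"s":16,"udt":34},"etj":[4,39,5,1],"ij":35,"j":50,"yql":{"ba":61,"cr":1,"ucw":74,"z":25}}}
After op 11 (add /u/bk/3 74): {"eb":{"f":{"ehi":93,"gse":89,"o":46},"sl":24,"y":{"n":72,"t":47}},"u":{"bk":[66,14,43,74],"c":{"kvw":79,"s":16,"udt":34},"etj":[4,39,5,1],"ij":35,"j":50,"yql":{"ba":61,"cr":1,"ucw":74,"z":25}}}
After op 12 (add /fwf 90): {"eb":{"f":{"ehi":93,"gse":89,"o":46},"sl":24,"y":{"n":72,"t":47}},"fwf":90,"u":{"bk":[66,14,43,74],"c":{"kvw":79,"s":16,"udt":34},"etj":[4,39,5,1],"ij":35,"j":50,"yql":{"ba":61,"cr":1,"ucw":74,"z":25}}}
After op 13 (add /u/bk/1 73): {"eb":{"f":{"ehi":93,"gse":89,"o":46},"sl":24,"y":{"n":72,"t":47}},"fwf":90,"u":{"bk":[66,73,14,43,74],"c":{"kvw":79,"s":16,"udt":34},"etj":[4,39,5,1],"ij":35,"j":50,"yql":{"ba":61,"cr":1,"ucw":74,"z":25}}}
After op 14 (replace /u/c/s 85): {"eb":{"f":{"ehi":93,"gse":89,"o":46},"sl":24,"y":{"n":72,"t":47}},"fwf":90,"u":{"bk":[66,73,14,43,74],"c":{"kvw":79,"s":85,"udt":34},"etj":[4,39,5,1],"ij":35,"j":50,"yql":{"ba":61,"cr":1,"ucw":74,"z":25}}}
After op 15 (replace /eb/y/n 71): {"eb":{"f":{"ehi":93,"gse":89,"o":46},"sl":24,"y":{"n":71,"t":47}},"fwf":90,"u":{"bk":[66,73,14,43,74],"c":{"kvw":79,"s":85,"udt":34},"etj":[4,39,5,1],"ij":35,"j":50,"yql":{"ba":61,"cr":1,"ucw":74,"z":25}}}
After op 16 (replace /u/yql/ucw 42): {"eb":{"f":{"ehi":93,"gse":89,"o":46},"sl":24,"y":{"n":71,"t":47}},"fwf":90,"u":{"bk":[66,73,14,43,74],"c":{"kvw":79,"s":85,"udt":34},"etj":[4,39,5,1],"ij":35,"j":50,"yql":{"ba":61,"cr":1,"ucw":42,"z":25}}}
After op 17 (replace /u/etj/2 66): {"eb":{"f":{"ehi":93,"gse":89,"o":46},"sl":24,"y":{"n":71,"t":47}},"fwf":90,"u":{"bk":[66,73,14,43,74],"c":{"kvw":79,"s":85,"udt":34},"etj":[4,39,66,1],"ij":35,"j":50,"yql":{"ba":61,"cr":1,"ucw":42,"z":25}}}
After op 18 (replace /u/ij 72): {"eb":{"f":{"ehi":93,"gse":89,"o":46},"sl":24,"y":{"n":71,"t":47}},"fwf":90,"u":{"bk":[66,73,14,43,74],"c":{"kvw":79,"s":85,"udt":34},"etj":[4,39,66,1],"ij":72,"j":50,"yql":{"ba":61,"cr":1,"ucw":42,"z":25}}}
After op 19 (add /u/bk/4 61): {"eb":{"f":{"ehi":93,"gse":89,"o":46},"sl":24,"y":{"n":71,"t":47}},"fwf":90,"u":{"bk":[66,73,14,43,61,74],"c":{"kvw":79,"s":85,"udt":34},"etj":[4,39,66,1],"ij":72,"j":50,"yql":{"ba":61,"cr":1,"ucw":42,"z":25}}}
After op 20 (replace /eb/y/t 62): {"eb":{"f":{"ehi":93,"gse":89,"o":46},"sl":24,"y":{"n":71,"t":62}},"fwf":90,"u":{"bk":[66,73,14,43,61,74],"c":{"kvw":79,"s":85,"udt":34},"etj":[4,39,66,1],"ij":72,"j":50,"yql":{"ba":61,"cr":1,"ucw":42,"z":25}}}
After op 21 (replace /u/c/udt 63): {"eb":{"f":{"ehi":93,"gse":89,"o":46},"sl":24,"y":{"n":71,"t":62}},"fwf":90,"u":{"bk":[66,73,14,43,61,74],"c":{"kvw":79,"s":85,"udt":63},"etj":[4,39,66,1],"ij":72,"j":50,"yql":{"ba":61,"cr":1,"ucw":42,"z":25}}}
Size at the root: 3

Answer: 3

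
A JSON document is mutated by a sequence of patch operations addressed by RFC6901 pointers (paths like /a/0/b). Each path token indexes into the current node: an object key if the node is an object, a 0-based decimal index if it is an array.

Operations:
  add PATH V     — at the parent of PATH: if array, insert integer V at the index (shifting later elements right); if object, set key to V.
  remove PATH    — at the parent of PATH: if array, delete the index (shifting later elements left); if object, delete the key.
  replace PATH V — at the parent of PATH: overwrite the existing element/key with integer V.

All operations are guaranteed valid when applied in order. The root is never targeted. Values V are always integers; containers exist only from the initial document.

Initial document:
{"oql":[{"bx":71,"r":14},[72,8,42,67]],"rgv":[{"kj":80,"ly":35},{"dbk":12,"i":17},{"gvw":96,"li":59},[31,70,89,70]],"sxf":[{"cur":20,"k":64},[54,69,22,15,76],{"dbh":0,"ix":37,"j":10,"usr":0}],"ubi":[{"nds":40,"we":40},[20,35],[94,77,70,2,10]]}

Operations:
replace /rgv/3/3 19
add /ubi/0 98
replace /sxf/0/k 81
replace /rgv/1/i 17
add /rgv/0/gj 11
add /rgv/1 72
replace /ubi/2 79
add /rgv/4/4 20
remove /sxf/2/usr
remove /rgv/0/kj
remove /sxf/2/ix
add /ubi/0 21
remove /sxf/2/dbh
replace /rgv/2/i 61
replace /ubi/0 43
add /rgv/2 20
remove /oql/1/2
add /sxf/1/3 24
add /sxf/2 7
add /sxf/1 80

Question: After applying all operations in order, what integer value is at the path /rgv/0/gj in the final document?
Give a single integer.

Answer: 11

Derivation:
After op 1 (replace /rgv/3/3 19): {"oql":[{"bx":71,"r":14},[72,8,42,67]],"rgv":[{"kj":80,"ly":35},{"dbk":12,"i":17},{"gvw":96,"li":59},[31,70,89,19]],"sxf":[{"cur":20,"k":64},[54,69,22,15,76],{"dbh":0,"ix":37,"j":10,"usr":0}],"ubi":[{"nds":40,"we":40},[20,35],[94,77,70,2,10]]}
After op 2 (add /ubi/0 98): {"oql":[{"bx":71,"r":14},[72,8,42,67]],"rgv":[{"kj":80,"ly":35},{"dbk":12,"i":17},{"gvw":96,"li":59},[31,70,89,19]],"sxf":[{"cur":20,"k":64},[54,69,22,15,76],{"dbh":0,"ix":37,"j":10,"usr":0}],"ubi":[98,{"nds":40,"we":40},[20,35],[94,77,70,2,10]]}
After op 3 (replace /sxf/0/k 81): {"oql":[{"bx":71,"r":14},[72,8,42,67]],"rgv":[{"kj":80,"ly":35},{"dbk":12,"i":17},{"gvw":96,"li":59},[31,70,89,19]],"sxf":[{"cur":20,"k":81},[54,69,22,15,76],{"dbh":0,"ix":37,"j":10,"usr":0}],"ubi":[98,{"nds":40,"we":40},[20,35],[94,77,70,2,10]]}
After op 4 (replace /rgv/1/i 17): {"oql":[{"bx":71,"r":14},[72,8,42,67]],"rgv":[{"kj":80,"ly":35},{"dbk":12,"i":17},{"gvw":96,"li":59},[31,70,89,19]],"sxf":[{"cur":20,"k":81},[54,69,22,15,76],{"dbh":0,"ix":37,"j":10,"usr":0}],"ubi":[98,{"nds":40,"we":40},[20,35],[94,77,70,2,10]]}
After op 5 (add /rgv/0/gj 11): {"oql":[{"bx":71,"r":14},[72,8,42,67]],"rgv":[{"gj":11,"kj":80,"ly":35},{"dbk":12,"i":17},{"gvw":96,"li":59},[31,70,89,19]],"sxf":[{"cur":20,"k":81},[54,69,22,15,76],{"dbh":0,"ix":37,"j":10,"usr":0}],"ubi":[98,{"nds":40,"we":40},[20,35],[94,77,70,2,10]]}
After op 6 (add /rgv/1 72): {"oql":[{"bx":71,"r":14},[72,8,42,67]],"rgv":[{"gj":11,"kj":80,"ly":35},72,{"dbk":12,"i":17},{"gvw":96,"li":59},[31,70,89,19]],"sxf":[{"cur":20,"k":81},[54,69,22,15,76],{"dbh":0,"ix":37,"j":10,"usr":0}],"ubi":[98,{"nds":40,"we":40},[20,35],[94,77,70,2,10]]}
After op 7 (replace /ubi/2 79): {"oql":[{"bx":71,"r":14},[72,8,42,67]],"rgv":[{"gj":11,"kj":80,"ly":35},72,{"dbk":12,"i":17},{"gvw":96,"li":59},[31,70,89,19]],"sxf":[{"cur":20,"k":81},[54,69,22,15,76],{"dbh":0,"ix":37,"j":10,"usr":0}],"ubi":[98,{"nds":40,"we":40},79,[94,77,70,2,10]]}
After op 8 (add /rgv/4/4 20): {"oql":[{"bx":71,"r":14},[72,8,42,67]],"rgv":[{"gj":11,"kj":80,"ly":35},72,{"dbk":12,"i":17},{"gvw":96,"li":59},[31,70,89,19,20]],"sxf":[{"cur":20,"k":81},[54,69,22,15,76],{"dbh":0,"ix":37,"j":10,"usr":0}],"ubi":[98,{"nds":40,"we":40},79,[94,77,70,2,10]]}
After op 9 (remove /sxf/2/usr): {"oql":[{"bx":71,"r":14},[72,8,42,67]],"rgv":[{"gj":11,"kj":80,"ly":35},72,{"dbk":12,"i":17},{"gvw":96,"li":59},[31,70,89,19,20]],"sxf":[{"cur":20,"k":81},[54,69,22,15,76],{"dbh":0,"ix":37,"j":10}],"ubi":[98,{"nds":40,"we":40},79,[94,77,70,2,10]]}
After op 10 (remove /rgv/0/kj): {"oql":[{"bx":71,"r":14},[72,8,42,67]],"rgv":[{"gj":11,"ly":35},72,{"dbk":12,"i":17},{"gvw":96,"li":59},[31,70,89,19,20]],"sxf":[{"cur":20,"k":81},[54,69,22,15,76],{"dbh":0,"ix":37,"j":10}],"ubi":[98,{"nds":40,"we":40},79,[94,77,70,2,10]]}
After op 11 (remove /sxf/2/ix): {"oql":[{"bx":71,"r":14},[72,8,42,67]],"rgv":[{"gj":11,"ly":35},72,{"dbk":12,"i":17},{"gvw":96,"li":59},[31,70,89,19,20]],"sxf":[{"cur":20,"k":81},[54,69,22,15,76],{"dbh":0,"j":10}],"ubi":[98,{"nds":40,"we":40},79,[94,77,70,2,10]]}
After op 12 (add /ubi/0 21): {"oql":[{"bx":71,"r":14},[72,8,42,67]],"rgv":[{"gj":11,"ly":35},72,{"dbk":12,"i":17},{"gvw":96,"li":59},[31,70,89,19,20]],"sxf":[{"cur":20,"k":81},[54,69,22,15,76],{"dbh":0,"j":10}],"ubi":[21,98,{"nds":40,"we":40},79,[94,77,70,2,10]]}
After op 13 (remove /sxf/2/dbh): {"oql":[{"bx":71,"r":14},[72,8,42,67]],"rgv":[{"gj":11,"ly":35},72,{"dbk":12,"i":17},{"gvw":96,"li":59},[31,70,89,19,20]],"sxf":[{"cur":20,"k":81},[54,69,22,15,76],{"j":10}],"ubi":[21,98,{"nds":40,"we":40},79,[94,77,70,2,10]]}
After op 14 (replace /rgv/2/i 61): {"oql":[{"bx":71,"r":14},[72,8,42,67]],"rgv":[{"gj":11,"ly":35},72,{"dbk":12,"i":61},{"gvw":96,"li":59},[31,70,89,19,20]],"sxf":[{"cur":20,"k":81},[54,69,22,15,76],{"j":10}],"ubi":[21,98,{"nds":40,"we":40},79,[94,77,70,2,10]]}
After op 15 (replace /ubi/0 43): {"oql":[{"bx":71,"r":14},[72,8,42,67]],"rgv":[{"gj":11,"ly":35},72,{"dbk":12,"i":61},{"gvw":96,"li":59},[31,70,89,19,20]],"sxf":[{"cur":20,"k":81},[54,69,22,15,76],{"j":10}],"ubi":[43,98,{"nds":40,"we":40},79,[94,77,70,2,10]]}
After op 16 (add /rgv/2 20): {"oql":[{"bx":71,"r":14},[72,8,42,67]],"rgv":[{"gj":11,"ly":35},72,20,{"dbk":12,"i":61},{"gvw":96,"li":59},[31,70,89,19,20]],"sxf":[{"cur":20,"k":81},[54,69,22,15,76],{"j":10}],"ubi":[43,98,{"nds":40,"we":40},79,[94,77,70,2,10]]}
After op 17 (remove /oql/1/2): {"oql":[{"bx":71,"r":14},[72,8,67]],"rgv":[{"gj":11,"ly":35},72,20,{"dbk":12,"i":61},{"gvw":96,"li":59},[31,70,89,19,20]],"sxf":[{"cur":20,"k":81},[54,69,22,15,76],{"j":10}],"ubi":[43,98,{"nds":40,"we":40},79,[94,77,70,2,10]]}
After op 18 (add /sxf/1/3 24): {"oql":[{"bx":71,"r":14},[72,8,67]],"rgv":[{"gj":11,"ly":35},72,20,{"dbk":12,"i":61},{"gvw":96,"li":59},[31,70,89,19,20]],"sxf":[{"cur":20,"k":81},[54,69,22,24,15,76],{"j":10}],"ubi":[43,98,{"nds":40,"we":40},79,[94,77,70,2,10]]}
After op 19 (add /sxf/2 7): {"oql":[{"bx":71,"r":14},[72,8,67]],"rgv":[{"gj":11,"ly":35},72,20,{"dbk":12,"i":61},{"gvw":96,"li":59},[31,70,89,19,20]],"sxf":[{"cur":20,"k":81},[54,69,22,24,15,76],7,{"j":10}],"ubi":[43,98,{"nds":40,"we":40},79,[94,77,70,2,10]]}
After op 20 (add /sxf/1 80): {"oql":[{"bx":71,"r":14},[72,8,67]],"rgv":[{"gj":11,"ly":35},72,20,{"dbk":12,"i":61},{"gvw":96,"li":59},[31,70,89,19,20]],"sxf":[{"cur":20,"k":81},80,[54,69,22,24,15,76],7,{"j":10}],"ubi":[43,98,{"nds":40,"we":40},79,[94,77,70,2,10]]}
Value at /rgv/0/gj: 11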